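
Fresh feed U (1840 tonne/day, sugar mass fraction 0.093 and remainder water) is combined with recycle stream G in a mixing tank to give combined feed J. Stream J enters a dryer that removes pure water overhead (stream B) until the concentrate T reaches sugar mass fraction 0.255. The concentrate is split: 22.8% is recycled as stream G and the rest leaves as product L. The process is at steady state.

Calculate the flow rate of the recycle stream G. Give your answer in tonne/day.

Overall sugar balance (none leaves overhead): sugar in fresh feed = sugar in product, i.e. 1840×0.093 = (1−0.228)·T·0.255.
T = 171.12/(0.255×0.772) = 869.25 tonne/day.
Recycle G = 0.228×869.25 = 198.19 tonne/day.

198.2 tonne/day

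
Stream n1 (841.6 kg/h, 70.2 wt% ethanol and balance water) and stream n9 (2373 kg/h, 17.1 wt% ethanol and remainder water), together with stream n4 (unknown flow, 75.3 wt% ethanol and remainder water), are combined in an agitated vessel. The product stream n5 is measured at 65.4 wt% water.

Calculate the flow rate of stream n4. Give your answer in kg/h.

Let n4 be the unknown flow. Total out = 3214.6 + n4.
water balance: 2218 + 0.247·n4 = 0.654·(3214.6 + n4)
(0.247 − 0.654)·n4 = 0.654×3214.6 − 2218 = -115.67
n4 = -115.67 / -0.407 = 284.19 kg/h

284.2 kg/h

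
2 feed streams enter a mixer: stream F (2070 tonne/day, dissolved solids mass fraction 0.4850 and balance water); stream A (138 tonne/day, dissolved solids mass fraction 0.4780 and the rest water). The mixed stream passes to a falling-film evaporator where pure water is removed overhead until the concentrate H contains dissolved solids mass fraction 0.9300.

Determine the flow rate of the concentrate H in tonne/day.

1150 tonne/day

dissolved solids entering = 2070×0.485 + 138×0.478 = 1069.9 tonne/day.
All dissolved solids reports to H, so H = 1069.9/0.930 = 1150.4 tonne/day.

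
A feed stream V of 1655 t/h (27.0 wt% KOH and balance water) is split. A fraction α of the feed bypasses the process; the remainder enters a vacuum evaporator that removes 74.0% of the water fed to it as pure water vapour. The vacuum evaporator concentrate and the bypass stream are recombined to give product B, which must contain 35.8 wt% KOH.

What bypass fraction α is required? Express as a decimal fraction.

0.545

All 1655×0.270 = 446.85 t/h of KOH reaches B, so B = 446.85/0.358 = 1248.2 t/h and vapour = 406.82 t/h.
The evaporator receives (1−α)·1655 of feed at 0.730 water and removes 0.740 of that water:
0.740×0.730×(1−α)×1655 = 406.82
(1−α) = 406.82/894.03 = 0.4550;  α = 0.5450.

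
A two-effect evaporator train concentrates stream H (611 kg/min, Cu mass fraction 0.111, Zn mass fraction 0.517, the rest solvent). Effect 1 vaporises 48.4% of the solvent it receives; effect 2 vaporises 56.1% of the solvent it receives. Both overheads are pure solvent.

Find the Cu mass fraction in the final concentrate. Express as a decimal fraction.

solvent in feed = 611×0.372 = 227.29 kg/min.
After stage 1: solvent left = (1−0.484)×227.29 = 117.28; stream total = 500.99 kg/min.
After stage 2: solvent left = (1−0.561)×117.28 = 51.487; final concentrate = 435.2 kg/min.
Cu fraction = 67.821/435.2 = 0.156.

0.156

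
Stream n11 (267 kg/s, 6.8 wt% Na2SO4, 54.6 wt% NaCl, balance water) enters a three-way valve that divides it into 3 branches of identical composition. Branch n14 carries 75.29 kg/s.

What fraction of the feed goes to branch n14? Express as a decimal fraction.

0.282

Fraction to n14 = 75.29/267 = 0.2820.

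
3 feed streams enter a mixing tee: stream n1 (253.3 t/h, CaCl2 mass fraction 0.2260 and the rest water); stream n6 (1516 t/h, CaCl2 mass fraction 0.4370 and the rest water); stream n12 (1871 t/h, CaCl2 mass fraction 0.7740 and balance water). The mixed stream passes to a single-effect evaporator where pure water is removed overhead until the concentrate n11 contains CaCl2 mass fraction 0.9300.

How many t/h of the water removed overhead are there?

1309 t/h

CaCl2 entering = 253.3×0.226 + 1516×0.437 + 1871×0.774 = 2167.9 t/h.
All CaCl2 reports to n11, so n11 = 2167.9/0.930 = 2331.1 t/h.
Total feed = 3640.3 t/h; overhead = 3640.3 − 2331.1 = 1309.2 t/h.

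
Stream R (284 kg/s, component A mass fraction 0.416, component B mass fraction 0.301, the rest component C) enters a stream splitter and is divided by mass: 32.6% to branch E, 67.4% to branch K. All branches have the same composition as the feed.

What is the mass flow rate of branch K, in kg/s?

191.4 kg/s

Branch K flow = 0.674×284 = 191.42 kg/s.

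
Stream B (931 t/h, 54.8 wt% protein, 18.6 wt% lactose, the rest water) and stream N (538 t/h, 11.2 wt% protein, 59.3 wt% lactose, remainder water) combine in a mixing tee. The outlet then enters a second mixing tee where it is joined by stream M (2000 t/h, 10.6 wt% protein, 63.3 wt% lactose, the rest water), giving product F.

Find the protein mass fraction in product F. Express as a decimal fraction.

Overall, product flow = 3469 t/h.
protein in = 931×0.548 + 538×0.112 + 2000×0.106 = 782.44 t/h.
protein fraction in F = 0.2256.

0.2256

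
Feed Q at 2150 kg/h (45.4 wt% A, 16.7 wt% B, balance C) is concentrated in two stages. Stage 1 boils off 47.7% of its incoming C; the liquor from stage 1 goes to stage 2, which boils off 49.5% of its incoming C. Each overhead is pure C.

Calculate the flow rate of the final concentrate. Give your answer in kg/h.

C in feed = 2150×0.379 = 814.85 kg/h.
After stage 1: C left = (1−0.477)×814.85 = 426.17; stream total = 1761.3 kg/h.
After stage 2: C left = (1−0.495)×426.17 = 215.21; final concentrate = 1550.4 kg/h.

1550 kg/h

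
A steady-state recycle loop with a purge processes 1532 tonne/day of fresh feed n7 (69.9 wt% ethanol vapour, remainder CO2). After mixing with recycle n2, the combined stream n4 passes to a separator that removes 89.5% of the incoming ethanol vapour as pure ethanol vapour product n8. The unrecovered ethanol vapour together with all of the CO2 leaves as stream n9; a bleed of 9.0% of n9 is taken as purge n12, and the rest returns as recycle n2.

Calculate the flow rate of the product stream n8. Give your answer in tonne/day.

ethanol vapour in n4: m_A = 1532×0.699 + (1−0.090)·(1−0.895)·m_A, so m_A = 1070.9/0.9044 = 1184 tonne/day.
Product n8 = 0.895×1184 = 1059.7 tonne/day.

1060 tonne/day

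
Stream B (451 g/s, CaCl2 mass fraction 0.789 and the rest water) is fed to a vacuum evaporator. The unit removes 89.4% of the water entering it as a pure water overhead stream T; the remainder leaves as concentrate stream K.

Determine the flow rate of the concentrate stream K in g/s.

water entering = 451×0.211 = 95.161 g/s; overhead removed = 0.894×95.161 = 85.074 g/s.
Concentrate = 451 − 85.074 = 365.93 g/s.

365.9 g/s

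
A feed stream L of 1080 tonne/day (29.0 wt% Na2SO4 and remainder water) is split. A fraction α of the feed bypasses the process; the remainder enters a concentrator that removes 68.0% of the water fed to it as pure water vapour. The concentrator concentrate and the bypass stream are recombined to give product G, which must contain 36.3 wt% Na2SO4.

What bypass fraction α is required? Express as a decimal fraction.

All 1080×0.290 = 313.2 tonne/day of Na2SO4 reaches G, so G = 313.2/0.363 = 862.81 tonne/day and vapour = 217.19 tonne/day.
The evaporator receives (1−α)·1080 of feed at 0.710 water and removes 0.680 of that water:
0.680×0.710×(1−α)×1080 = 217.19
(1−α) = 217.19/521.42 = 0.4165;  α = 0.5835.

0.583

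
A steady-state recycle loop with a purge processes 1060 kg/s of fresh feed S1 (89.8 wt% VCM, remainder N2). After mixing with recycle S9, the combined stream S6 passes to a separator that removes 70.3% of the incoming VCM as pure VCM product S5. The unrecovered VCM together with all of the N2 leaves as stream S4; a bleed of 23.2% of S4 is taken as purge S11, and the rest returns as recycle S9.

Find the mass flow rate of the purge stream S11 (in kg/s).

193.1 kg/s

N2 enters only via S1 and leaves only via the purge: 1060×0.102 = 0.232×(N2 in S4), and the separator passes all N2, so N2 in S6 = N2 in S4 = 466.03 kg/s.
VCM in S6: m_A = 1060×0.898 + (1−0.232)·(1−0.703)·m_A, so m_A = 951.88/0.7719 = 1233.2 kg/s.
S4 = (1−0.703)×1233.2 + 466.03 = 832.28 kg/s.
Purge S11 = 0.232×832.28 = 193.09 kg/s.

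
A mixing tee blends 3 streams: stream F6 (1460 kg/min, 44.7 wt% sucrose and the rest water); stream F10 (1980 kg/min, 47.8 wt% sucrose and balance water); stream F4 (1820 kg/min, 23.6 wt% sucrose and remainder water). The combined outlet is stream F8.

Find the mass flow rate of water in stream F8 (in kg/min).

water out = water in = 1460×0.553 + 1980×0.522 + 1820×0.764 = 3231.4 kg/min.

3231 kg/min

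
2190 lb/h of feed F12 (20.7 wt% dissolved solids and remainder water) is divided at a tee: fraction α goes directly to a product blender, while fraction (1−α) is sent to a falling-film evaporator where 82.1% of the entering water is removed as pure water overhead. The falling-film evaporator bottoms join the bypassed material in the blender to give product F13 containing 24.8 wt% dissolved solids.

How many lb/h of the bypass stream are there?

1634 lb/h

All 2190×0.207 = 453.33 lb/h of dissolved solids reaches F13, so F13 = 453.33/0.248 = 1827.9 lb/h and vapour = 362.06 lb/h.
The evaporator receives (1−α)·2190 of feed at 0.793 water and removes 0.821 of that water:
0.821×0.793×(1−α)×2190 = 362.06
(1−α) = 362.06/1425.8 = 0.2539;  α = 0.7461.
Bypass flow = 0.7461×2190 = 1633.9 lb/h.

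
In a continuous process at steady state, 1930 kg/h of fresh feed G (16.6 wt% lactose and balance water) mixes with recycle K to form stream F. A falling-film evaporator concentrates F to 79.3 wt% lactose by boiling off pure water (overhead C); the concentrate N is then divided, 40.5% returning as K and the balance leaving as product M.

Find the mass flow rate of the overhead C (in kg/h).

Overall lactose balance (none leaves overhead): lactose in fresh feed = lactose in product, i.e. 1930×0.166 = (1−0.405)·N·0.793.
N = 320.38/(0.793×0.595) = 679.01 kg/h.
Recycle K = 0.405×679.01 = 275 kg/h.
Combined feed F = 1930 + 275 = 2205 kg/h.
Overhead C = F − N = 2205 − 679.01 = 1526 kg/h.

1526 kg/h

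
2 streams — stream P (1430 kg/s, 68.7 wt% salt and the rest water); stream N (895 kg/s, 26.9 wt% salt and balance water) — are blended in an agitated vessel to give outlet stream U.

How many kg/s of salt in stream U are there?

1223 kg/s

salt out = salt in = 1430×0.687 + 895×0.269 = 1223.2 kg/s.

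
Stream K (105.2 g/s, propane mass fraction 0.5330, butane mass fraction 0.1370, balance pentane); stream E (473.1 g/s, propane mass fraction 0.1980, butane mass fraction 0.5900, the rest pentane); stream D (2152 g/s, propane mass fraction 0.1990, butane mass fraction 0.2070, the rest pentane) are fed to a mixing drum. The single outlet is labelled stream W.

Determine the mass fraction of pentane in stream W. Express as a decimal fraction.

Total flow out = 105.2 + 473.1 + 2152 = 2730.3 g/s.
pentane in = 105.2×0.330 + 473.1×0.212 + 2152×0.594 = 1413.3 g/s.
pentane mass fraction in W = 1413.3/2730.3 = 0.5176.

0.5176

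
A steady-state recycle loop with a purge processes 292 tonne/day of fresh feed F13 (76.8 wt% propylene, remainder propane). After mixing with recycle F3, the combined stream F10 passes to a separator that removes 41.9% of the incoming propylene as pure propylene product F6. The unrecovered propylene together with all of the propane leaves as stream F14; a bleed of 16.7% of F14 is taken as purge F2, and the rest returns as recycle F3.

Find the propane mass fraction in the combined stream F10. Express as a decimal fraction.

0.4828

propane enters only via F13 and leaves only via the purge: 292×0.232 = 0.167×(propane in F14), and the separator passes all propane, so propane in F10 = propane in F14 = 405.65 tonne/day.
propylene in F10: m_A = 292×0.768 + (1−0.167)·(1−0.419)·m_A, so m_A = 224.26/0.5160 = 434.58 tonne/day.
F10 = 434.58 + 405.65 = 840.23 tonne/day.
propane fraction in F10 = 405.65/840.23 = 0.4828.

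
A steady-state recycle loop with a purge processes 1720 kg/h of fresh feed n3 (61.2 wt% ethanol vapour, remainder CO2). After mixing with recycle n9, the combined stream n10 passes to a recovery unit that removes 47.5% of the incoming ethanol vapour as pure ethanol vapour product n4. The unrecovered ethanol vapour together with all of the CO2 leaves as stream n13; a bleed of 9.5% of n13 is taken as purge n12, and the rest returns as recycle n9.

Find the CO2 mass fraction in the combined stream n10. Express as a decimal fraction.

0.778

CO2 enters only via n3 and leaves only via the purge: 1720×0.388 = 0.095×(CO2 in n13), and the recovery unit passes all CO2, so CO2 in n10 = CO2 in n13 = 7024.8 kg/h.
ethanol vapour in n10: m_A = 1720×0.612 + (1−0.095)·(1−0.475)·m_A, so m_A = 1052.6/0.5249 = 2005.5 kg/h.
n10 = 2005.5 + 7024.8 = 9030.3 kg/h.
CO2 fraction in n10 = 7024.8/9030.3 = 0.778.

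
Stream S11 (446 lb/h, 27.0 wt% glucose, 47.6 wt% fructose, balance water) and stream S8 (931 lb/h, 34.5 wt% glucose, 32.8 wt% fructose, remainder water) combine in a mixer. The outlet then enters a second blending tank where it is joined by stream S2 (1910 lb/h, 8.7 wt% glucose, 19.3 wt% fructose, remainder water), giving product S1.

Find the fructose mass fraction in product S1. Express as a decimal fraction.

Overall, product flow = 3287 lb/h.
fructose in = 446×0.476 + 931×0.328 + 1910×0.193 = 886.29 lb/h.
fructose fraction in S1 = 0.270.

0.270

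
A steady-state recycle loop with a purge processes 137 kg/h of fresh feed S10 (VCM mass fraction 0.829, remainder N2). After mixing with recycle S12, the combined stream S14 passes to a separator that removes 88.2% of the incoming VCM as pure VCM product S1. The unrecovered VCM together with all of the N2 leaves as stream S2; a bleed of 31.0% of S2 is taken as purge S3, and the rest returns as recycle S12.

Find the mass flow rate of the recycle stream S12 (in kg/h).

62.21 kg/h

N2 enters only via S10 and leaves only via the purge: 137×0.171 = 0.310×(N2 in S2), and the separator passes all N2, so N2 in S14 = N2 in S2 = 75.571 kg/h.
VCM in S14: m_A = 137×0.829 + (1−0.310)·(1−0.882)·m_A, so m_A = 113.57/0.9186 = 123.64 kg/h.
S2 = (1−0.882)×123.64 + 75.571 = 90.16 kg/h.
Recycle S12 = (1−0.310)×90.16 = 62.211 kg/h.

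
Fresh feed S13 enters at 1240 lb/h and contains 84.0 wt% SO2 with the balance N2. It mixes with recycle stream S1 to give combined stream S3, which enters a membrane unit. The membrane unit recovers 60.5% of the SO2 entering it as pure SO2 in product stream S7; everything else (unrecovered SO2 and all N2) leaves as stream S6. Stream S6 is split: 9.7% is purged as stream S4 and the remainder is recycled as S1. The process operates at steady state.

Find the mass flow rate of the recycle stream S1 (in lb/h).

N2 enters only via S13 and leaves only via the purge: 1240×0.160 = 0.097×(N2 in S6), and the membrane unit passes all N2, so N2 in S3 = N2 in S6 = 2045.4 lb/h.
SO2 in S3: m_A = 1240×0.840 + (1−0.097)·(1−0.605)·m_A, so m_A = 1041.6/0.6433 = 1619.1 lb/h.
S6 = (1−0.605)×1619.1 + 2045.4 = 2684.9 lb/h.
Recycle S1 = (1−0.097)×2684.9 = 2424.5 lb/h.

2424 lb/h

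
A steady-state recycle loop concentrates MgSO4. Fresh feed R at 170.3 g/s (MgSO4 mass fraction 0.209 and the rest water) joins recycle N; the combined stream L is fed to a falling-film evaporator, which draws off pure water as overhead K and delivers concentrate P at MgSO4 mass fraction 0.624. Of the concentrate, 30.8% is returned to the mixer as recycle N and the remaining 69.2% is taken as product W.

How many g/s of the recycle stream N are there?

Overall MgSO4 balance (none leaves overhead): MgSO4 in fresh feed = MgSO4 in product, i.e. 170.3×0.209 = (1−0.308)·P·0.624.
P = 35.593/(0.624×0.692) = 82.427 g/s.
Recycle N = 0.308×82.427 = 25.388 g/s.

25.39 g/s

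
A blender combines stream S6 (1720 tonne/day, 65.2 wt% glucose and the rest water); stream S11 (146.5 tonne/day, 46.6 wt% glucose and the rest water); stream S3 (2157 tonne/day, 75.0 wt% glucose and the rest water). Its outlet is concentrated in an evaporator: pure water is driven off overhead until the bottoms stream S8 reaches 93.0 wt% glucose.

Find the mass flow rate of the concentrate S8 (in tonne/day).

3019 tonne/day

glucose entering = 1720×0.652 + 146.5×0.466 + 2157×0.750 = 2807.5 tonne/day.
All glucose reports to S8, so S8 = 2807.5/0.930 = 3018.8 tonne/day.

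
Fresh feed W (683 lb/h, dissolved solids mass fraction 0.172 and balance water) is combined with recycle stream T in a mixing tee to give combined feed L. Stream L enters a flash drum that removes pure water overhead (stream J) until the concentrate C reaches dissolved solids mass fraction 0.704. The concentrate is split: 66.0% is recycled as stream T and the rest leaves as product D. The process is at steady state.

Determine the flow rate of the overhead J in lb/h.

Overall dissolved solids balance (none leaves overhead): dissolved solids in fresh feed = dissolved solids in product, i.e. 683×0.172 = (1−0.660)·C·0.704.
C = 117.48/(0.704×0.340) = 490.79 lb/h.
Recycle T = 0.660×490.79 = 323.92 lb/h.
Combined feed L = 683 + 323.92 = 1006.9 lb/h.
Overhead J = L − C = 1006.9 − 490.79 = 516.13 lb/h.

516.1 lb/h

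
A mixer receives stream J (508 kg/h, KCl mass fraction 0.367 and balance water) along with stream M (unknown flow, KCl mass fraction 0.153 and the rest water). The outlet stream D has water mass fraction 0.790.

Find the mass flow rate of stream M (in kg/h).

1399 kg/h

Let M be the unknown flow. Total out = 508 + M.
water balance: 321.56 + 0.847·M = 0.790·(508 + M)
(0.847 − 0.790)·M = 0.790×508 − 321.56 = 79.756
M = 79.756 / 0.057 = 1399.2 kg/h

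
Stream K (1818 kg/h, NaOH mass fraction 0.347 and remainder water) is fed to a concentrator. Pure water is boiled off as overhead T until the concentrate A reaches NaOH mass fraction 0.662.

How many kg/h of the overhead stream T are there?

NaOH is conserved: 1818×0.347 = 630.85 kg/h all reports to the concentrate.
Concentrate = 630.85/(target fraction) = 952.94 kg/h.
Overhead = 1818 − 952.94 = 865.06 kg/h.

865.1 kg/h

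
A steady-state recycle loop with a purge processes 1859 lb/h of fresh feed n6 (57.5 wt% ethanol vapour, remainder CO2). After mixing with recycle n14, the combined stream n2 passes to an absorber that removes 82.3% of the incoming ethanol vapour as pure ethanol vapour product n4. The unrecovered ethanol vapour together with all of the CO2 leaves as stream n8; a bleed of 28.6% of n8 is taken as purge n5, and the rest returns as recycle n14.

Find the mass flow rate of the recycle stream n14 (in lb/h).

CO2 enters only via n6 and leaves only via the purge: 1859×0.425 = 0.286×(CO2 in n8), and the absorber passes all CO2, so CO2 in n2 = CO2 in n8 = 2762.5 lb/h.
ethanol vapour in n2: m_A = 1859×0.575 + (1−0.286)·(1−0.823)·m_A, so m_A = 1068.9/0.8736 = 1223.6 lb/h.
n8 = (1−0.823)×1223.6 + 2762.5 = 2979.1 lb/h.
Recycle n14 = (1−0.286)×2979.1 = 2127.1 lb/h.

2127 lb/h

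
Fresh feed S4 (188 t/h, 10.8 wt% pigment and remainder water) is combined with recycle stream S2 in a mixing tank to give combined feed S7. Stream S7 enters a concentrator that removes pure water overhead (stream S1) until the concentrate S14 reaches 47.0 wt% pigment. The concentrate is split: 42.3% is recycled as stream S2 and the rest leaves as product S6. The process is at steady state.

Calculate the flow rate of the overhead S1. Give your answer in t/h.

144.8 t/h

Overall pigment balance (none leaves overhead): pigment in fresh feed = pigment in product, i.e. 188×0.108 = (1−0.423)·S14·0.470.
S14 = 20.304/(0.470×0.577) = 74.87 t/h.
Recycle S2 = 0.423×74.87 = 31.67 t/h.
Combined feed S7 = 188 + 31.67 = 219.67 t/h.
Overhead S1 = S7 − S14 = 219.67 − 74.87 = 144.8 t/h.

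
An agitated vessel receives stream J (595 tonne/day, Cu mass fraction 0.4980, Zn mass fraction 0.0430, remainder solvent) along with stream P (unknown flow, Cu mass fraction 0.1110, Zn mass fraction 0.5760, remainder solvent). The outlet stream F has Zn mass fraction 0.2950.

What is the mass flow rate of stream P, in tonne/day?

Let P be the unknown flow. Total out = 595 + P.
Zn balance: 25.585 + 0.576·P = 0.295·(595 + P)
(0.576 − 0.295)·P = 0.295×595 − 25.585 = 149.94
P = 149.94 / 0.281 = 533.59 tonne/day

533.6 tonne/day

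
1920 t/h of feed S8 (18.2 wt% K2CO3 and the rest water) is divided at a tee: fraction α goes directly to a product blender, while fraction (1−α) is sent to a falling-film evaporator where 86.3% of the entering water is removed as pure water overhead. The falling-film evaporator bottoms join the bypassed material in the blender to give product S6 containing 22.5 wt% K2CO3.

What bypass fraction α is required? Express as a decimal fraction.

All 1920×0.182 = 349.44 t/h of K2CO3 reaches S6, so S6 = 349.44/0.225 = 1553.1 t/h and vapour = 366.93 t/h.
The evaporator receives (1−α)·1920 of feed at 0.818 water and removes 0.863 of that water:
0.863×0.818×(1−α)×1920 = 366.93
(1−α) = 366.93/1355.4 = 0.2707;  α = 0.7293.

0.729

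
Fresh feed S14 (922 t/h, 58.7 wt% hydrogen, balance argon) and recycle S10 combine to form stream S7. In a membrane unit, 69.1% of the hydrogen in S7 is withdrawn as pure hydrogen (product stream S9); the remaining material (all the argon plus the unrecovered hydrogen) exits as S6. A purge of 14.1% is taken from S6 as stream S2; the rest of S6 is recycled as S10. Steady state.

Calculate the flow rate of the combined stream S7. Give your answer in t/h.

3437 t/h

argon enters only via S14 and leaves only via the purge: 922×0.413 = 0.141×(argon in S6), and the membrane unit passes all argon, so argon in S7 = argon in S6 = 2700.6 t/h.
hydrogen in S7: m_A = 922×0.587 + (1−0.141)·(1−0.691)·m_A, so m_A = 541.21/0.7346 = 736.78 t/h.
S7 = 736.78 + 2700.6 = 3437.4 t/h.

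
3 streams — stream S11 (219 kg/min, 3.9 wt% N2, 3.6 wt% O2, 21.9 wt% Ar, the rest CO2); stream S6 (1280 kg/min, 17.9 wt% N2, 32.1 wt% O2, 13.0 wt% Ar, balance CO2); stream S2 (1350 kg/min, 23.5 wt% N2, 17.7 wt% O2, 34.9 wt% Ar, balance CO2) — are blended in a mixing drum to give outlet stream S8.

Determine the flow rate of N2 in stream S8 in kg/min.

554.9 kg/min

N2 out = N2 in = 219×0.039 + 1280×0.179 + 1350×0.235 = 554.91 kg/min.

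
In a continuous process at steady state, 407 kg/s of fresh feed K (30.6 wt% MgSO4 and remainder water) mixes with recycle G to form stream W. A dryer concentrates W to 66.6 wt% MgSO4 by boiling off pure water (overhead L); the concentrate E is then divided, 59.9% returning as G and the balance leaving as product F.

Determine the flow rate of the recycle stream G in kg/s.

Overall MgSO4 balance (none leaves overhead): MgSO4 in fresh feed = MgSO4 in product, i.e. 407×0.306 = (1−0.599)·E·0.666.
E = 124.54/(0.666×0.401) = 466.33 kg/s.
Recycle G = 0.599×466.33 = 279.33 kg/s.

279.3 kg/s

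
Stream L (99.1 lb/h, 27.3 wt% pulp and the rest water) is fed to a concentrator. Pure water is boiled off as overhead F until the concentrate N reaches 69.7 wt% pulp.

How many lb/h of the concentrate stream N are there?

38.82 lb/h

pulp is conserved: 99.1×0.273 = 27.054 lb/h all reports to the concentrate.
Concentrate = 27.054/(target fraction) = 38.815 lb/h.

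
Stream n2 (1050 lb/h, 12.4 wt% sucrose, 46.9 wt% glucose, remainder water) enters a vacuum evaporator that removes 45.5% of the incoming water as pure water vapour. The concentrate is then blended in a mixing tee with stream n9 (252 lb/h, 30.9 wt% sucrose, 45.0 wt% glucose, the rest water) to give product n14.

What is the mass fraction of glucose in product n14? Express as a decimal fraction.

0.547

Vapour removed = 0.455×0.407×1050 = 194.44 lb/h; concentrate = 855.56 lb/h.
glucose reaching the mixer = 492.45 (from concentrate) + 252×0.450 = 605.85 lb/h.
Product flow = 855.56 + 252 = 1107.6 lb/h; glucose fraction = 0.547.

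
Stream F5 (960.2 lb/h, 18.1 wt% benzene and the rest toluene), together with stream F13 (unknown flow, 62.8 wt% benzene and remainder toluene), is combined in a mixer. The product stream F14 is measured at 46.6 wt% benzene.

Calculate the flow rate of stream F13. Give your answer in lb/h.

Let F13 be the unknown flow. Total out = 960.2 + F13.
benzene balance: 173.8 + 0.628·F13 = 0.466·(960.2 + F13)
(0.628 − 0.466)·F13 = 0.466×960.2 − 173.8 = 273.66
F13 = 273.66 / 0.162 = 1689.2 lb/h

1689 lb/h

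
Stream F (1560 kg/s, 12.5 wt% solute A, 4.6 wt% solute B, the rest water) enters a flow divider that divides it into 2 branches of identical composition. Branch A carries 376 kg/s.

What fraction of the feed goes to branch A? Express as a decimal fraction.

0.241

Fraction to A = 376/1560 = 0.2410.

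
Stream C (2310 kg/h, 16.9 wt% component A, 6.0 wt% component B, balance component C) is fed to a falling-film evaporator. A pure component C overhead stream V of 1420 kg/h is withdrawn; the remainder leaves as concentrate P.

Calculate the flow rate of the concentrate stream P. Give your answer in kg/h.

Concentrate = 2310 − 1420 = 890 kg/h.

890 kg/h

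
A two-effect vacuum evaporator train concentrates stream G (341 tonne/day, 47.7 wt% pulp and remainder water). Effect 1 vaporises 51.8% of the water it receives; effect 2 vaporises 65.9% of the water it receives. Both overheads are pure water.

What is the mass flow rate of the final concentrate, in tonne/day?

water in feed = 341×0.523 = 178.34 tonne/day.
After stage 1: water left = (1−0.518)×178.34 = 85.961; stream total = 248.62 tonne/day.
After stage 2: water left = (1−0.659)×85.961 = 29.313; final concentrate = 191.97 tonne/day.

192 tonne/day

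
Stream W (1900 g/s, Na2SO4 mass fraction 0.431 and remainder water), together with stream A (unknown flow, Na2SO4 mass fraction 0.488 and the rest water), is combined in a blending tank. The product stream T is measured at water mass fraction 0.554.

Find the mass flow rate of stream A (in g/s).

Let A be the unknown flow. Total out = 1900 + A.
water balance: 1081.1 + 0.512·A = 0.554·(1900 + A)
(0.512 − 0.554)·A = 0.554×1900 − 1081.1 = -28.5
A = -28.5 / -0.042 = 678.57 g/s

678.6 g/s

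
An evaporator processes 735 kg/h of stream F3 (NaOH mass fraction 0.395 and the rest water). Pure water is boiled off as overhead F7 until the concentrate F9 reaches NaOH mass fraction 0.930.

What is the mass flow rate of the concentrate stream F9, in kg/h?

NaOH is conserved: 735×0.395 = 290.32 kg/h all reports to the concentrate.
Concentrate = 290.32/(target fraction) = 312.18 kg/h.

312.2 kg/h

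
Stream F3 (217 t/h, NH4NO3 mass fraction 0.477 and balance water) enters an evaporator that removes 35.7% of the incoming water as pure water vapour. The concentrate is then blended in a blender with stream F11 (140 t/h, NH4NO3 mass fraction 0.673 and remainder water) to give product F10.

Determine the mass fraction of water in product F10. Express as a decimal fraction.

Vapour removed = 0.357×0.523×217 = 40.516 t/h; concentrate = 176.48 t/h.
water reaching the mixer = 72.975 (from concentrate) + 140×0.327 = 118.75 t/h.
Product flow = 176.48 + 140 = 316.48 t/h; water fraction = 0.375.

0.375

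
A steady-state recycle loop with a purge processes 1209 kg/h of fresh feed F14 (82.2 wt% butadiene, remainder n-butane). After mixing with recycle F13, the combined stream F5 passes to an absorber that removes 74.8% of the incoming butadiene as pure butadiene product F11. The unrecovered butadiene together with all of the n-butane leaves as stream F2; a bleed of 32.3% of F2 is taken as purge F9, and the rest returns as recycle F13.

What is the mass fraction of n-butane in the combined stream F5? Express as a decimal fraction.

n-butane enters only via F14 and leaves only via the purge: 1209×0.178 = 0.323×(n-butane in F2), and the absorber passes all n-butane, so n-butane in F5 = n-butane in F2 = 666.26 kg/h.
butadiene in F5: m_A = 1209×0.822 + (1−0.323)·(1−0.748)·m_A, so m_A = 993.8/0.8294 = 1198.2 kg/h.
F5 = 1198.2 + 666.26 = 1864.5 kg/h.
n-butane fraction in F5 = 666.26/1864.5 = 0.3573.

0.3573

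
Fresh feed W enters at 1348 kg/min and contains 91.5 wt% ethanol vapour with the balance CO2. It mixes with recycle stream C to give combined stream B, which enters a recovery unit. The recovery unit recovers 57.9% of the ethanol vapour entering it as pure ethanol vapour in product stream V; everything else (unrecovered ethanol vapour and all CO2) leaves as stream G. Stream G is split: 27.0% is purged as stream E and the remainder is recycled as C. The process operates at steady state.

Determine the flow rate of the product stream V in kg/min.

ethanol vapour in B: m_A = 1348×0.915 + (1−0.270)·(1−0.579)·m_A, so m_A = 1233.4/0.6927 = 1780.7 kg/min.
Product V = 0.579×1780.7 = 1031 kg/min.

1031 kg/min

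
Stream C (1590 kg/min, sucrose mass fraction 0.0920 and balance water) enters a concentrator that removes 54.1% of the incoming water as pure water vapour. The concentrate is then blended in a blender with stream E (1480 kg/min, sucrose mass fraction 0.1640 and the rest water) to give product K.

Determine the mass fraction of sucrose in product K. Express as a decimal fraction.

0.1699

Vapour removed = 0.541×0.908×1590 = 781.05 kg/min; concentrate = 808.95 kg/min.
sucrose reaching the mixer = 146.28 (from concentrate) + 1480×0.164 = 389 kg/min.
Product flow = 808.95 + 1480 = 2288.9 kg/min; sucrose fraction = 0.1699.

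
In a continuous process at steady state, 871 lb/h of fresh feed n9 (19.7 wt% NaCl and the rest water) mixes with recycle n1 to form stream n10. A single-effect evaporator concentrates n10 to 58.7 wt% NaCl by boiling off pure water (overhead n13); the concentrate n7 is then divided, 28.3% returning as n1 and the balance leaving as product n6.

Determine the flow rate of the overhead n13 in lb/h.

578.7 lb/h

Overall NaCl balance (none leaves overhead): NaCl in fresh feed = NaCl in product, i.e. 871×0.197 = (1−0.283)·n7·0.587.
n7 = 171.59/(0.587×0.717) = 407.69 lb/h.
Recycle n1 = 0.283×407.69 = 115.38 lb/h.
Combined feed n10 = 871 + 115.38 = 986.38 lb/h.
Overhead n13 = n10 − n7 = 986.38 − 407.69 = 578.69 lb/h.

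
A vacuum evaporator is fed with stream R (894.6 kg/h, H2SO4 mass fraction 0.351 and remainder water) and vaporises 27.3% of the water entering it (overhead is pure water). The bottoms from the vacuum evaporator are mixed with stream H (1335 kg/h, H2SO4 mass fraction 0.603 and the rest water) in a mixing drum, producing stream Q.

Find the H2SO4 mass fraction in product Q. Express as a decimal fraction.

Vapour removed = 0.273×0.649×894.6 = 158.5 kg/h; concentrate = 736.1 kg/h.
H2SO4 reaching the mixer = 314 (from concentrate) + 1335×0.603 = 1119 kg/h.
Product flow = 736.1 + 1335 = 2071.1 kg/h; H2SO4 fraction = 0.540.

0.540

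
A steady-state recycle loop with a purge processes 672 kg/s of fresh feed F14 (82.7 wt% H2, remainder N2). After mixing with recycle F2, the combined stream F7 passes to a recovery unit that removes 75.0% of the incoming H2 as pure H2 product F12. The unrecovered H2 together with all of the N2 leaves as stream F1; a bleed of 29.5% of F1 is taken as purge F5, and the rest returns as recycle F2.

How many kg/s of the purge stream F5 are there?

N2 enters only via F14 and leaves only via the purge: 672×0.173 = 0.295×(N2 in F1), and the recovery unit passes all N2, so N2 in F7 = N2 in F1 = 394.09 kg/s.
H2 in F7: m_A = 672×0.827 + (1−0.295)·(1−0.750)·m_A, so m_A = 555.74/0.8237 = 674.65 kg/s.
F1 = (1−0.750)×674.65 + 394.09 = 562.75 kg/s.
Purge F5 = 0.295×562.75 = 166.01 kg/s.

166 kg/s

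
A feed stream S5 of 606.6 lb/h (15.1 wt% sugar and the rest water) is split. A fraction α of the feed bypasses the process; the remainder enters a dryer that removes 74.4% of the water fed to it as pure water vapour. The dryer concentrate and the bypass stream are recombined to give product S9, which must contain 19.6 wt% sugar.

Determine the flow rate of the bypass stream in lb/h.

All 606.6×0.151 = 91.597 lb/h of sugar reaches S9, so S9 = 91.597/0.196 = 467.33 lb/h and vapour = 139.27 lb/h.
The evaporator receives (1−α)·606.6 of feed at 0.849 water and removes 0.744 of that water:
0.744×0.849×(1−α)×606.6 = 139.27
(1−α) = 139.27/383.16 = 0.3635;  α = 0.6365.
Bypass flow = 0.6365×606.6 = 386.12 lb/h.

386.1 lb/h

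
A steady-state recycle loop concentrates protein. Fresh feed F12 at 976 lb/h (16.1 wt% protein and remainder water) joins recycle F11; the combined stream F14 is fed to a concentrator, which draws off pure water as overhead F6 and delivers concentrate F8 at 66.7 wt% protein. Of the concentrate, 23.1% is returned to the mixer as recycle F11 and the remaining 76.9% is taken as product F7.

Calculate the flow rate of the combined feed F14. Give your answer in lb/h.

Overall protein balance (none leaves overhead): protein in fresh feed = protein in product, i.e. 976×0.161 = (1−0.231)·F8·0.667.
F8 = 157.14/(0.667×0.769) = 306.35 lb/h.
Recycle F11 = 0.231×306.35 = 70.768 lb/h.
Combined feed F14 = 976 + 70.768 = 1046.8 lb/h.

1047 lb/h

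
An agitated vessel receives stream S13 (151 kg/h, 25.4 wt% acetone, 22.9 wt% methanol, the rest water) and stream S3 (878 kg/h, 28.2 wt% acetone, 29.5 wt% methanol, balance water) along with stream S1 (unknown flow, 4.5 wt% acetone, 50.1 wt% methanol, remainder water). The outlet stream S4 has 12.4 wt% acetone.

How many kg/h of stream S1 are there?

2004 kg/h

Let S1 be the unknown flow. Total out = 1029 + S1.
acetone balance: 285.95 + 0.045·S1 = 0.124·(1029 + S1)
(0.045 − 0.124)·S1 = 0.124×1029 − 285.95 = -158.35
S1 = -158.35 / -0.079 = 2004.5 kg/h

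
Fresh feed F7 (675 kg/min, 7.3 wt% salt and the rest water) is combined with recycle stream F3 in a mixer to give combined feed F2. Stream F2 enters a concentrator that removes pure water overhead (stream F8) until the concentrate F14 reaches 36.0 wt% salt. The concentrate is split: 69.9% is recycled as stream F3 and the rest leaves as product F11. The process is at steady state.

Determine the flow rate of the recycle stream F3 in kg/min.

317.9 kg/min

Overall salt balance (none leaves overhead): salt in fresh feed = salt in product, i.e. 675×0.073 = (1−0.699)·F14·0.360.
F14 = 49.275/(0.360×0.301) = 454.73 kg/min.
Recycle F3 = 0.699×454.73 = 317.86 kg/min.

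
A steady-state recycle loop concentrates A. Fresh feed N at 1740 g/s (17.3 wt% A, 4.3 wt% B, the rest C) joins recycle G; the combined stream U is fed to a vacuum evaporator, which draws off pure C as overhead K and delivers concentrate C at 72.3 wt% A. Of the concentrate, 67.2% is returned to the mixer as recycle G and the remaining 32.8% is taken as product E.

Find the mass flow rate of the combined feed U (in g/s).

Overall A balance (none leaves overhead): A in fresh feed = A in product, i.e. 1740×0.173 = (1−0.672)·C·0.723.
C = 301.02/(0.723×0.328) = 1269.4 g/s.
Recycle G = 0.672×1269.4 = 853.01 g/s.
Combined feed U = 1740 + 853.01 = 2593 g/s.

2593 g/s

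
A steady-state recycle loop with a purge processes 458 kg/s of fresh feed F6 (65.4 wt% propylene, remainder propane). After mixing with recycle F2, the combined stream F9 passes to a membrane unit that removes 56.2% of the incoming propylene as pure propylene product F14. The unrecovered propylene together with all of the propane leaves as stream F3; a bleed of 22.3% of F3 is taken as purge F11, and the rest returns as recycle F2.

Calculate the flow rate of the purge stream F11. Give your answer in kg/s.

202.8 kg/s

propane enters only via F6 and leaves only via the purge: 458×0.346 = 0.223×(propane in F3), and the membrane unit passes all propane, so propane in F9 = propane in F3 = 710.62 kg/s.
propylene in F9: m_A = 458×0.654 + (1−0.223)·(1−0.562)·m_A, so m_A = 299.53/0.6597 = 454.06 kg/s.
F3 = (1−0.562)×454.06 + 710.62 = 909.5 kg/s.
Purge F11 = 0.223×909.5 = 202.82 kg/s.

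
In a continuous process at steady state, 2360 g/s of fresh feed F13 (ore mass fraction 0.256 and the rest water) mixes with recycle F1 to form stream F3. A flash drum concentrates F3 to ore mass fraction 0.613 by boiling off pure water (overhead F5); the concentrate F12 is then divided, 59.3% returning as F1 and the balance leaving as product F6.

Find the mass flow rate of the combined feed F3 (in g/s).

3796 g/s

Overall ore balance (none leaves overhead): ore in fresh feed = ore in product, i.e. 2360×0.256 = (1−0.593)·F12·0.613.
F12 = 604.16/(0.613×0.407) = 2421.6 g/s.
Recycle F1 = 0.593×2421.6 = 1436 g/s.
Combined feed F3 = 2360 + 1436 = 3796 g/s.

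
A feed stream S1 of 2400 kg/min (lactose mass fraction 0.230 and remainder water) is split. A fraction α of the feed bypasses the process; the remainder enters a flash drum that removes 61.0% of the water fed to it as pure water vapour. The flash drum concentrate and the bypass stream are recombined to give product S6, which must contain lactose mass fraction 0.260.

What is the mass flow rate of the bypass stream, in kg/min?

All 2400×0.230 = 552 kg/min of lactose reaches S6, so S6 = 552/0.260 = 2123.1 kg/min and vapour = 276.92 kg/min.
The evaporator receives (1−α)·2400 of feed at 0.770 water and removes 0.610 of that water:
0.610×0.770×(1−α)×2400 = 276.92
(1−α) = 276.92/1127.3 = 0.2457;  α = 0.7543.
Bypass flow = 0.7543×2400 = 1810.4 kg/min.

1810 kg/min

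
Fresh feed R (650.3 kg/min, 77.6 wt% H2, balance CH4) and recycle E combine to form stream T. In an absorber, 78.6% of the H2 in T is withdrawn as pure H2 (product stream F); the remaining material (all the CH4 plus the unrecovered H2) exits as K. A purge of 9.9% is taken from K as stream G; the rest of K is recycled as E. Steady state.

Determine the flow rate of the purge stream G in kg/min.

158.9 kg/min

CH4 enters only via R and leaves only via the purge: 650.3×0.224 = 0.099×(CH4 in K), and the absorber passes all CH4, so CH4 in T = CH4 in K = 1471.4 kg/min.
H2 in T: m_A = 650.3×0.776 + (1−0.099)·(1−0.786)·m_A, so m_A = 504.63/0.8072 = 625.18 kg/min.
K = (1−0.786)×625.18 + 1471.4 = 1605.2 kg/min.
Purge G = 0.099×1605.2 = 158.91 kg/min.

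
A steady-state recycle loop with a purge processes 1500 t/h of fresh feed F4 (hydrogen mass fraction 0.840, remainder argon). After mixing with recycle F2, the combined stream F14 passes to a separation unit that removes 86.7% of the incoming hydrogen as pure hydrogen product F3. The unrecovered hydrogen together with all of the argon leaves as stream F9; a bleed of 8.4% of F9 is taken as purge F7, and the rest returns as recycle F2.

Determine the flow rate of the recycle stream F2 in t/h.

2792 t/h

argon enters only via F4 and leaves only via the purge: 1500×0.160 = 0.084×(argon in F9), and the separation unit passes all argon, so argon in F14 = argon in F9 = 2857.1 t/h.
hydrogen in F14: m_A = 1500×0.840 + (1−0.084)·(1−0.867)·m_A, so m_A = 1260/0.8782 = 1434.8 t/h.
F9 = (1−0.867)×1434.8 + 2857.1 = 3048 t/h.
Recycle F2 = (1−0.084)×3048 = 2791.9 t/h.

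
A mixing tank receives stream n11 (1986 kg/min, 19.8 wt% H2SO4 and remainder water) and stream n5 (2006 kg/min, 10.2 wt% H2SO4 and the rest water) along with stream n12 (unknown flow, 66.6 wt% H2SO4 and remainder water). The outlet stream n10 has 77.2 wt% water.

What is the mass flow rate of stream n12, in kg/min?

Let n12 be the unknown flow. Total out = 3992 + n12.
water balance: 3394.2 + 0.334·n12 = 0.772·(3992 + n12)
(0.334 − 0.772)·n12 = 0.772×3992 − 3394.2 = -312.34
n12 = -312.34 / -0.438 = 713.1 kg/min

713.1 kg/min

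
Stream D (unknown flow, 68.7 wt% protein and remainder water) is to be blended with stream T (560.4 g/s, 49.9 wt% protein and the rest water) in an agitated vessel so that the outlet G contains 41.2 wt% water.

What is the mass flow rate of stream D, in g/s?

503.8 g/s

Let D be the unknown flow. Total out = 560.4 + D.
water balance: 280.76 + 0.313·D = 0.412·(560.4 + D)
(0.313 − 0.412)·D = 0.412×560.4 − 280.76 = -49.876
D = -49.876 / -0.099 = 503.79 g/s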